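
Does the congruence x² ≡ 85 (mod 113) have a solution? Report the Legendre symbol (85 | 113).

1

Euler's criterion: (85/113) ≡ 85^56 (mod 113).
85^2 ≡ 106 (mod 113)
85^4 ≡ 49 (mod 113)
85^8 ≡ 28 (mod 113)
85^16 ≡ 106 (mod 113)
85^32 ≡ 49 (mod 113)
85^56 = 85^(32+16+8) ≡ 1 (mod 113).
Result is 1, so (85/113) = 1.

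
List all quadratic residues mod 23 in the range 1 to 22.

1, 2, 3, 4, 6, 8, 9, 12, 13, 16, 18

Square k = 1,…,11 (k and 23−k give the same square):
1²=1, 2²=4, 3²=9, 4²=16, 5²≡2, 6²≡13, 7²≡3, 8²≡18, 9²≡12, 10²≡8, 11²≡6 (mod 23).
So the quadratic residues mod 23 are {1, 2, 3, 4, 6, 8, 9, 12, 13, 16, 18}.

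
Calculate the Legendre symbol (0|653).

0

Top reduces to 0: gcd > 1, so the symbol is 0.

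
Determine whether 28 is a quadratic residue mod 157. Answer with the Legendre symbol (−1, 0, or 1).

-1

Euler's criterion: (28/157) ≡ 28^78 (mod 157).
28^2 ≡ 156 (mod 157)
28^4 ≡ 1 (mod 157)
28^8 ≡ 1 (mod 157)
28^16 ≡ 1 (mod 157)
28^32 ≡ 1 (mod 157)
28^64 ≡ 1 (mod 157)
28^78 = 28^(64+8+4+2) ≡ 156 (mod 157).
Result is 156 ≡ −1, so (28/157) = −1.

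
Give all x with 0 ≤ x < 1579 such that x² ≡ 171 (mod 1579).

Since 1579 ≡ 3 (mod 4), a square root of 171 is 171^((1579+1)/4) = 171^395 mod 1579.
Repeated squaring: 171^2≡819, 171^4≡1265, 171^8≡698, 171^16≡872, 171^32≡885, 171^64≡41, 171^128≡102, 171^256≡930 (mod 1579).
171^395 = 171^(256+128+8+2+1) ≡ 1131 (mod 1579).
Check: 1131² = 1279161 ≡ 171 (mod 1579). The two roots are 448 and 1131.

448, 1131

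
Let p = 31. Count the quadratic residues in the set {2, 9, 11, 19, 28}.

4

(2/31) = +1 → QR.
(9/31) = +1 → QR.
(11/31) = -1 → non-residue.
(19/31) = +1 → QR.
(28/31) = +1 → QR.
Total quadratic residues among the 5: 4.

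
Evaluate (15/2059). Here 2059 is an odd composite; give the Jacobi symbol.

-1

Reciprocity: 15 ≡ 3 and 2059 ≡ 3 (mod 4), so (15/2059) = −(2059/15).
Reduce top mod 15: now compute (4/15).
Pull out 2^2: since 15 ≡ 7 (mod 8), (2/15) = +1, so (2/15)^2 = +1.
Reached (1/15) = 1. Collecting the sign flips along the way, the symbol is -1.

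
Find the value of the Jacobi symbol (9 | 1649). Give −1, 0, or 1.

Reciprocity: 9 ≡ 1 and 1649 ≡ 1 (mod 4), so (9/1649) = +(1649/9).
Reduce top mod 9: now compute (2/9).
Pull out 2: since 9 ≡ 1 (mod 8), (2/9) = +1.
Reached (1/9) = 1. Collecting the sign flips along the way, the symbol is +1.

1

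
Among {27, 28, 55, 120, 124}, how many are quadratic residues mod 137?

2

(27/137) = -1 → non-residue.
(28/137) = +1 → QR.
(55/137) = -1 → non-residue.
(120/137) = +1 → QR.
(124/137) = -1 → non-residue.
Total quadratic residues among the 5: 2.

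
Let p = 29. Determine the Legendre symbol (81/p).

1

Euler's criterion: (81/29) ≡ 23^14 (mod 29).
23^2 ≡ 7 (mod 29)
23^4 ≡ 20 (mod 29)
23^8 ≡ 23 (mod 29)
23^14 = 23^(8+4+2) ≡ 1 (mod 29).
Result is 1, so (81/29) = 1.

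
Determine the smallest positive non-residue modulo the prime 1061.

2

(2/1061) = −1, so 2 is the smallest positive non-residue mod 1061.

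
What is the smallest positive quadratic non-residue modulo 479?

(2/479) = +1, so 2 is a residue.
(3/479) = +1, so 3 is a residue.
(4/479) = +1, so 4 is a residue.
(5/479) = +1, so 5 is a residue.
(6/479) = +1, so 6 is a residue.
(7/479) = +1, so 7 is a residue.
(8/479) = +1, so 8 is a residue.
(9/479) = +1, so 9 is a residue.
(10/479) = +1, so 10 is a residue.
(11/479) = +1, so 11 is a residue.
(12/479) = +1, so 12 is a residue.
(13/479) = −1, so 13 is the smallest positive non-residue mod 479.

13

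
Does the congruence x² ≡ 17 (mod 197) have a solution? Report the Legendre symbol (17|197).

Reciprocity: 17 ≡ 1 and 197 ≡ 1 (mod 4), so (17/197) = +(197/17).
Reduce top mod 17: now compute (10/17).
Pull out 2: since 17 ≡ 1 (mod 8), (2/17) = +1.
Reciprocity: 5 ≡ 1 and 17 ≡ 1 (mod 4), so (5/17) = +(17/5).
Reduce top mod 5: now compute (2/5).
Pull out 2: since 5 ≡ 5 (mod 8), (2/5) = -1.
Reached (1/5) = 1. Collecting the sign flips along the way, the symbol is -1.

-1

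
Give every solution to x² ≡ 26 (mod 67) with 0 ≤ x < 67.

19, 48

Since 67 ≡ 3 (mod 4), a square root of 26 is 26^((67+1)/4) = 26^17 mod 67.
Repeated squaring: 26^2≡6, 26^4≡36, 26^8≡23, 26^16≡60 (mod 67).
26^17 = 26^(16+1) ≡ 19 (mod 67).
Check: 19² = 361 ≡ 26 (mod 67). The two roots are 19 and 48.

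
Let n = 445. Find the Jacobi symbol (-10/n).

First reduce: -10 ≡ 435 (mod 445).
Reciprocity: 435 ≡ 3 and 445 ≡ 1 (mod 4), so (435/445) = +(445/435).
Reduce top mod 435: now compute (10/435).
Pull out 2: since 435 ≡ 3 (mod 8), (2/435) = -1.
Reciprocity: 5 ≡ 1 and 435 ≡ 3 (mod 4), so (5/435) = +(435/5).
Reduce top mod 5: now compute (0/5).
Top reduces to 0: gcd > 1, so the symbol is 0.

0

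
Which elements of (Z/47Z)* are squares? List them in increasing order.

1 2 3 4 6 7 8 9 12 14 16 17 18 21 24 25 27 28 32 34 36 37 42

Square k = 1,…,23 (k and 47−k give the same square):
1²=1, 2²=4, 3²=9, 4²=16, 5²=25, 6²=36, 7²≡2, 8²≡17, 9²≡34, 10²≡6, 11²≡27, 12²≡3, 13²≡28, 14²≡8, 15²≡37, 16²≡21, 17²≡7, 18²≡42, 19²≡32, 20²≡24, 21²≡18, 22²≡14, 23²≡12 (mod 47).
So the quadratic residues mod 47 are {1, 2, 3, 4, 6, 7, 8, 9, 12, 14, 16, 17, 18, 21, 24, 25, 27, 28, 32, 34, 36, 37, 42}.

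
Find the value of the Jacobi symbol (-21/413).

0

First reduce: -21 ≡ 392 (mod 413).
Pull out 2^3: since 413 ≡ 5 (mod 8), (2/413) = -1, so (2/413)^3 = -1.
Reciprocity: 49 ≡ 1 and 413 ≡ 1 (mod 4), so (49/413) = +(413/49).
Reduce top mod 49: now compute (21/49).
Reciprocity: 21 ≡ 1 and 49 ≡ 1 (mod 4), so (21/49) = +(49/21).
Reduce top mod 21: now compute (7/21).
Reciprocity: 7 ≡ 3 and 21 ≡ 1 (mod 4), so (7/21) = +(21/7).
Reduce top mod 7: now compute (0/7).
Top reduces to 0: gcd > 1, so the symbol is 0.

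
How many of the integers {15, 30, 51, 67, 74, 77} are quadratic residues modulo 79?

(15/79) = -1 → non-residue.
(30/79) = -1 → non-residue.
(51/79) = +1 → QR.
(67/79) = +1 → QR.
(74/79) = -1 → non-residue.
(77/79) = -1 → non-residue.
Total quadratic residues among the 6: 2.

2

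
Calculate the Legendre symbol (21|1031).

-1

Euler's criterion: (21/1031) ≡ 21^515 (mod 1031).
21^2 ≡ 441 (mod 1031)
21^4 ≡ 653 (mod 1031)
21^8 ≡ 606 (mod 1031)
21^16 ≡ 200 (mod 1031)
21^32 ≡ 822 (mod 1031)
21^64 ≡ 379 (mod 1031)
21^128 ≡ 332 (mod 1031)
21^256 ≡ 938 (mod 1031)
21^512 ≡ 401 (mod 1031)
21^515 = 21^(512+2+1) ≡ 1030 (mod 1031).
Result is 1030 ≡ −1, so (21/1031) = −1.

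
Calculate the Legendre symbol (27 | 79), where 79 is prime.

-1

Reciprocity: 27 ≡ 3 and 79 ≡ 3 (mod 4), so (27/79) = −(79/27).
Reduce top mod 27: now compute (25/27).
Reciprocity: 25 ≡ 1 and 27 ≡ 3 (mod 4), so (25/27) = +(27/25).
Reduce top mod 25: now compute (2/25).
Pull out 2: since 25 ≡ 1 (mod 8), (2/25) = +1.
Reached (1/25) = 1. Collecting the sign flips along the way, the symbol is -1.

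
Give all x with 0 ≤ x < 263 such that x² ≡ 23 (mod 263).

54, 209

Since 263 ≡ 3 (mod 4), a square root of 23 is 23^((263+1)/4) = 23^66 mod 263.
Repeated squaring: 23^2≡3, 23^4≡9, 23^8≡81, 23^16≡249, 23^32≡196, 23^64≡18 (mod 263).
23^66 = 23^(64+2) ≡ 54 (mod 263).
Check: 54² = 2916 ≡ 23 (mod 263). The two roots are 54 and 209.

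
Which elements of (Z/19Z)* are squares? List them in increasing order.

1 4 5 6 7 9 11 16 17

Square k = 1,…,9 (k and 19−k give the same square):
1²=1, 2²=4, 3²=9, 4²=16, 5²≡6, 6²≡17, 7²≡11, 8²≡7, 9²≡5 (mod 19).
So the quadratic residues mod 19 are {1, 4, 5, 6, 7, 9, 11, 16, 17}.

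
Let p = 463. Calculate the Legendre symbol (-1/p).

-1

Euler's criterion: (-1/463) ≡ 462^231 (mod 463).
462^2 ≡ 1 (mod 463)
462^4 ≡ 1 (mod 463)
462^8 ≡ 1 (mod 463)
462^16 ≡ 1 (mod 463)
462^32 ≡ 1 (mod 463)
462^64 ≡ 1 (mod 463)
462^128 ≡ 1 (mod 463)
462^231 = 462^(128+64+32+4+2+1) ≡ 462 (mod 463).
Result is 462 ≡ −1, so (-1/463) = −1.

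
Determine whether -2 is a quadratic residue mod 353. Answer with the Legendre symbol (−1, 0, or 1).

1

First reduce: -2 ≡ 351 (mod 353).
Reciprocity: 351 ≡ 3 and 353 ≡ 1 (mod 4), so (351/353) = +(353/351).
Reduce top mod 351: now compute (2/351).
Pull out 2: since 351 ≡ 7 (mod 8), (2/351) = +1.
Reached (1/351) = 1. Collecting the sign flips along the way, the symbol is +1.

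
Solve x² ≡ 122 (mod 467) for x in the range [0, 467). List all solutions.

196, 271

Since 467 ≡ 3 (mod 4), a square root of 122 is 122^((467+1)/4) = 122^117 mod 467.
Repeated squaring: 122^2≡407, 122^4≡331, 122^8≡283, 122^16≡232, 122^32≡119, 122^64≡151 (mod 467).
122^117 = 122^(64+32+16+4+1) ≡ 196 (mod 467).
Check: 196² = 38416 ≡ 122 (mod 467). The two roots are 196 and 271.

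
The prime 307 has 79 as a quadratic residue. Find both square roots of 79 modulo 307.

Since 307 ≡ 3 (mod 4), a square root of 79 is 79^((307+1)/4) = 79^77 mod 307.
Repeated squaring: 79^2≡101, 79^4≡70, 79^8≡295, 79^16≡144, 79^32≡167, 79^64≡259 (mod 307).
79^77 = 79^(64+8+4+1) ≡ 155 (mod 307).
Check: 155² = 24025 ≡ 79 (mod 307). The two roots are 152 and 155.

152, 155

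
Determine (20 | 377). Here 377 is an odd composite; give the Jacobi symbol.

Pull out 2^2: since 377 ≡ 1 (mod 8), (2/377) = +1, so (2/377)^2 = +1.
Reciprocity: 5 ≡ 1 and 377 ≡ 1 (mod 4), so (5/377) = +(377/5).
Reduce top mod 5: now compute (2/5).
Pull out 2: since 5 ≡ 5 (mod 8), (2/5) = -1.
Reached (1/5) = 1. Collecting the sign flips along the way, the symbol is -1.

-1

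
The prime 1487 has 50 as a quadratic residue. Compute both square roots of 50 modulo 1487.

Since 1487 ≡ 3 (mod 4), a square root of 50 is 50^((1487+1)/4) = 50^372 mod 1487.
Repeated squaring: 50^2≡1013, 50^4≡139, 50^8≡1477, 50^16≡100, 50^32≡1078, 50^64≡737, 50^128≡414, 50^256≡391 (mod 1487).
50^372 = 50^(256+64+32+16+4) ≡ 795 (mod 1487).
Check: 795² = 632025 ≡ 50 (mod 1487). The two roots are 692 and 795.

692, 795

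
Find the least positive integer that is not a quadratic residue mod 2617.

5

(2/2617) = +1, so 2 is a residue.
(3/2617) = +1, so 3 is a residue.
(4/2617) = +1, so 4 is a residue.
(5/2617) = −1, so 5 is the smallest positive non-residue mod 2617.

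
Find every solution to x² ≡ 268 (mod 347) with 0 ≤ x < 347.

105, 242

Since 347 ≡ 3 (mod 4), a square root of 268 is 268^((347+1)/4) = 268^87 mod 347.
Repeated squaring: 268^2≡342, 268^4≡25, 268^8≡278, 268^16≡250, 268^32≡40, 268^64≡212 (mod 347).
268^87 = 268^(64+16+4+2+1) ≡ 105 (mod 347).
Check: 105² = 11025 ≡ 268 (mod 347). The two roots are 105 and 242.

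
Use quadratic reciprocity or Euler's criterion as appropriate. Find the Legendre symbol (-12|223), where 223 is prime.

1

First reduce: -12 ≡ 211 (mod 223).
Reciprocity: 211 ≡ 3 and 223 ≡ 3 (mod 4), so (211/223) = −(223/211).
Reduce top mod 211: now compute (12/211).
Pull out 2^2: since 211 ≡ 3 (mod 8), (2/211) = -1, so (2/211)^2 = +1.
Reciprocity: 3 ≡ 3 and 211 ≡ 3 (mod 4), so (3/211) = −(211/3).
Reduce top mod 3: now compute (1/3).
Reached (1/3) = 1. Collecting the sign flips along the way, the symbol is +1.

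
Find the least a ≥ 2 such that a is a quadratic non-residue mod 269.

2

(2/269) = −1, so 2 is the smallest positive non-residue mod 269.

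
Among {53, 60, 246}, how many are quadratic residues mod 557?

(53/557) = -1 → non-residue.
(60/557) = +1 → QR.
(246/557) = -1 → non-residue.
Total quadratic residues among the 3: 1.

1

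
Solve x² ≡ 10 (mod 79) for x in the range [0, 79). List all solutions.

Since 79 ≡ 3 (mod 4), a square root of 10 is 10^((79+1)/4) = 10^20 mod 79.
Repeated squaring: 10^2≡21, 10^4≡46, 10^8≡62, 10^16≡52 (mod 79).
10^20 = 10^(16+4) ≡ 22 (mod 79).
Check: 22² = 484 ≡ 10 (mod 79). The two roots are 22 and 57.

22, 57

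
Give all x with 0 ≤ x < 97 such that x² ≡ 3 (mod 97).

97 ≡ 1 (mod 4), so we find a root by search.
Trying successive values, 10² = 100 ≡ 3 (mod 97). The other root is 97 − 10 = 87.

10, 87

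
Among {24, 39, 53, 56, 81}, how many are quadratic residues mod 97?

(24/97) = +1 → QR.
(39/97) = -1 → non-residue.
(53/97) = +1 → QR.
(56/97) = -1 → non-residue.
(81/97) = +1 → QR.
Total quadratic residues among the 5: 3.

3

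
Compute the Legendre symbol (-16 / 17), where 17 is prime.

First reduce: -16 ≡ 1 (mod 17).
Reached (1/17) = 1. Collecting the sign flips along the way, the symbol is +1.

1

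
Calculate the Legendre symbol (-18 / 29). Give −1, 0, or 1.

First reduce: -18 ≡ 11 (mod 29).
Reciprocity: 11 ≡ 3 and 29 ≡ 1 (mod 4), so (11/29) = +(29/11).
Reduce top mod 11: now compute (7/11).
Reciprocity: 7 ≡ 3 and 11 ≡ 3 (mod 4), so (7/11) = −(11/7).
Reduce top mod 7: now compute (4/7).
Pull out 2^2: since 7 ≡ 7 (mod 8), (2/7) = +1, so (2/7)^2 = +1.
Reached (1/7) = 1. Collecting the sign flips along the way, the symbol is -1.

-1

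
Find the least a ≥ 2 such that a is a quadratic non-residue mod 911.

(2/911) = +1, so 2 is a residue.
(3/911) = +1, so 3 is a residue.
(4/911) = +1, so 4 is a residue.
(5/911) = +1, so 5 is a residue.
(6/911) = +1, so 6 is a residue.
(7/911) = −1, so 7 is the smallest positive non-residue mod 911.

7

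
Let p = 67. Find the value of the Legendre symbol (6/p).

1

Pull out 2: since 67 ≡ 3 (mod 8), (2/67) = -1.
Reciprocity: 3 ≡ 3 and 67 ≡ 3 (mod 4), so (3/67) = −(67/3).
Reduce top mod 3: now compute (1/3).
Reached (1/3) = 1. Collecting the sign flips along the way, the symbol is +1.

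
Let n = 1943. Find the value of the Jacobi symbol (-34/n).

1

First reduce: -34 ≡ 1909 (mod 1943).
Reciprocity: 1909 ≡ 1 and 1943 ≡ 3 (mod 4), so (1909/1943) = +(1943/1909).
Reduce top mod 1909: now compute (34/1909).
Pull out 2: since 1909 ≡ 5 (mod 8), (2/1909) = -1.
Reciprocity: 17 ≡ 1 and 1909 ≡ 1 (mod 4), so (17/1909) = +(1909/17).
Reduce top mod 17: now compute (5/17).
Reciprocity: 5 ≡ 1 and 17 ≡ 1 (mod 4), so (5/17) = +(17/5).
Reduce top mod 5: now compute (2/5).
Pull out 2: since 5 ≡ 5 (mod 8), (2/5) = -1.
Reached (1/5) = 1. Collecting the sign flips along the way, the symbol is +1.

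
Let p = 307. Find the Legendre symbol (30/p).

Pull out 2: since 307 ≡ 3 (mod 8), (2/307) = -1.
Reciprocity: 15 ≡ 3 and 307 ≡ 3 (mod 4), so (15/307) = −(307/15).
Reduce top mod 15: now compute (7/15).
Reciprocity: 7 ≡ 3 and 15 ≡ 3 (mod 4), so (7/15) = −(15/7).
Reduce top mod 7: now compute (1/7).
Reached (1/7) = 1. Collecting the sign flips along the way, the symbol is -1.

-1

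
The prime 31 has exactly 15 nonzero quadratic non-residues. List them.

Square k = 1,…,15 (k and 31−k give the same square):
1²=1, 2²=4, 3²=9, 4²=16, 5²=25, 6²≡5, 7²≡18, 8²≡2, 9²≡19, 10²≡7, 11²≡28, 12²≡20, 13²≡14, 14²≡10, 15²≡8 (mod 31).
The residues are {1, 2, 4, 5, 7, 8, 9, 10, 14, 16, 18, 19, 20, 25, 28}; the non-residues are the remaining 15 nonzero classes.

3, 6, 11, 12, 13, 15, 17, 21, 22, 23, 24, 26, 27, 29, 30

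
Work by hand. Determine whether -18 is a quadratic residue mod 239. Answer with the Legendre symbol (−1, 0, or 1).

Euler's criterion: (-18/239) ≡ 221^119 (mod 239).
221^2 ≡ 85 (mod 239)
221^4 ≡ 55 (mod 239)
221^8 ≡ 157 (mod 239)
221^16 ≡ 32 (mod 239)
221^32 ≡ 68 (mod 239)
221^64 ≡ 83 (mod 239)
221^119 = 221^(64+32+16+4+2+1) ≡ 238 (mod 239).
Result is 238 ≡ −1, so (-18/239) = −1.

-1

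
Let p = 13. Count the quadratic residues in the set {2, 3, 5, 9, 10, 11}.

3

(2/13) = -1 → non-residue.
(3/13) = +1 → QR.
(5/13) = -1 → non-residue.
(9/13) = +1 → QR.
(10/13) = +1 → QR.
(11/13) = -1 → non-residue.
Total quadratic residues among the 6: 3.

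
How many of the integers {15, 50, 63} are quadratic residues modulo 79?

1

(15/79) = -1 → non-residue.
(50/79) = +1 → QR.
(63/79) = -1 → non-residue.
Total quadratic residues among the 3: 1.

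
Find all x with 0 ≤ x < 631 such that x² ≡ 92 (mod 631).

Since 631 ≡ 3 (mod 4), a square root of 92 is 92^((631+1)/4) = 92^158 mod 631.
Repeated squaring: 92^2≡261, 92^4≡604, 92^8≡98, 92^16≡139, 92^32≡391, 92^64≡179, 92^128≡491 (mod 631).
92^158 = 92^(128+16+8+4+2) ≡ 165 (mod 631).
Check: 165² = 27225 ≡ 92 (mod 631). The two roots are 165 and 466.

165, 466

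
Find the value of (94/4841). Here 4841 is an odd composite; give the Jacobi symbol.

0

Pull out 2: since 4841 ≡ 1 (mod 8), (2/4841) = +1.
Reciprocity: 47 ≡ 3 and 4841 ≡ 1 (mod 4), so (47/4841) = +(4841/47).
Reduce top mod 47: now compute (0/47).
Top reduces to 0: gcd > 1, so the symbol is 0.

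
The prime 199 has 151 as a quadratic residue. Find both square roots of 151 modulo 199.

56, 143

Since 199 ≡ 3 (mod 4), a square root of 151 is 151^((199+1)/4) = 151^50 mod 199.
Repeated squaring: 151^2≡115, 151^4≡91, 151^8≡122, 151^16≡158, 151^32≡89 (mod 199).
151^50 = 151^(32+16+2) ≡ 56 (mod 199).
Check: 56² = 3136 ≡ 151 (mod 199). The two roots are 56 and 143.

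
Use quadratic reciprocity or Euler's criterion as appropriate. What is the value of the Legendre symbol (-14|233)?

1

Euler's criterion: (-14/233) ≡ 219^116 (mod 233).
219^2 ≡ 196 (mod 233)
219^4 ≡ 204 (mod 233)
219^8 ≡ 142 (mod 233)
219^16 ≡ 126 (mod 233)
219^32 ≡ 32 (mod 233)
219^64 ≡ 92 (mod 233)
219^116 = 219^(64+32+16+4) ≡ 1 (mod 233).
Result is 1, so (-14/233) = 1.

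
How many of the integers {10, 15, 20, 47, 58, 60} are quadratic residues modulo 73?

(10/73) = -1 → non-residue.
(15/73) = -1 → non-residue.
(20/73) = -1 → non-residue.
(47/73) = -1 → non-residue.
(58/73) = -1 → non-residue.
(60/73) = -1 → non-residue.
Total quadratic residues among the 6: 0.

0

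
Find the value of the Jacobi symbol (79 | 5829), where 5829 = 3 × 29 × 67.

Reciprocity: 79 ≡ 3 and 5829 ≡ 1 (mod 4), so (79/5829) = +(5829/79).
Reduce top mod 79: now compute (62/79).
Pull out 2: since 79 ≡ 7 (mod 8), (2/79) = +1.
Reciprocity: 31 ≡ 3 and 79 ≡ 3 (mod 4), so (31/79) = −(79/31).
Reduce top mod 31: now compute (17/31).
Reciprocity: 17 ≡ 1 and 31 ≡ 3 (mod 4), so (17/31) = +(31/17).
Reduce top mod 17: now compute (14/17).
Pull out 2: since 17 ≡ 1 (mod 8), (2/17) = +1.
Reciprocity: 7 ≡ 3 and 17 ≡ 1 (mod 4), so (7/17) = +(17/7).
Reduce top mod 7: now compute (3/7).
Reciprocity: 3 ≡ 3 and 7 ≡ 3 (mod 4), so (3/7) = −(7/3).
Reduce top mod 3: now compute (1/3).
Reached (1/3) = 1. Collecting the sign flips along the way, the symbol is +1.

1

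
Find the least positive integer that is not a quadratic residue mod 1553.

3

(2/1553) = +1, so 2 is a residue.
(3/1553) = −1, so 3 is the smallest positive non-residue mod 1553.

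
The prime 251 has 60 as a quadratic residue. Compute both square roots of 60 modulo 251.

78, 173

Since 251 ≡ 3 (mod 4), a square root of 60 is 60^((251+1)/4) = 60^63 mod 251.
Repeated squaring: 60^2≡86, 60^4≡117, 60^8≡135, 60^16≡153, 60^32≡66 (mod 251).
60^63 = 60^(32+16+8+4+2+1) ≡ 173 (mod 251).
Check: 173² = 29929 ≡ 60 (mod 251). The two roots are 78 and 173.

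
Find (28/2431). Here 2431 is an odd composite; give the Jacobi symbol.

Pull out 2^2: since 2431 ≡ 7 (mod 8), (2/2431) = +1, so (2/2431)^2 = +1.
Reciprocity: 7 ≡ 3 and 2431 ≡ 3 (mod 4), so (7/2431) = −(2431/7).
Reduce top mod 7: now compute (2/7).
Pull out 2: since 7 ≡ 7 (mod 8), (2/7) = +1.
Reached (1/7) = 1. Collecting the sign flips along the way, the symbol is -1.

-1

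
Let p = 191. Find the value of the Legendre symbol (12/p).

Pull out 2^2: since 191 ≡ 7 (mod 8), (2/191) = +1, so (2/191)^2 = +1.
Reciprocity: 3 ≡ 3 and 191 ≡ 3 (mod 4), so (3/191) = −(191/3).
Reduce top mod 3: now compute (2/3).
Pull out 2: since 3 ≡ 3 (mod 8), (2/3) = -1.
Reached (1/3) = 1. Collecting the sign flips along the way, the symbol is +1.

1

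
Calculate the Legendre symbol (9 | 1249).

1

Reciprocity: 9 ≡ 1 and 1249 ≡ 1 (mod 4), so (9/1249) = +(1249/9).
Reduce top mod 9: now compute (7/9).
Reciprocity: 7 ≡ 3 and 9 ≡ 1 (mod 4), so (7/9) = +(9/7).
Reduce top mod 7: now compute (2/7).
Pull out 2: since 7 ≡ 7 (mod 8), (2/7) = +1.
Reached (1/7) = 1. Collecting the sign flips along the way, the symbol is +1.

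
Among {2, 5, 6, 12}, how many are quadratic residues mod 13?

1

(2/13) = -1 → non-residue.
(5/13) = -1 → non-residue.
(6/13) = -1 → non-residue.
(12/13) = +1 → QR.
Total quadratic residues among the 4: 1.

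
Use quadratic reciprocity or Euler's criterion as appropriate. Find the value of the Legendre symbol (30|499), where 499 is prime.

1

Pull out 2: since 499 ≡ 3 (mod 8), (2/499) = -1.
Reciprocity: 15 ≡ 3 and 499 ≡ 3 (mod 4), so (15/499) = −(499/15).
Reduce top mod 15: now compute (4/15).
Pull out 2^2: since 15 ≡ 7 (mod 8), (2/15) = +1, so (2/15)^2 = +1.
Reached (1/15) = 1. Collecting the sign flips along the way, the symbol is +1.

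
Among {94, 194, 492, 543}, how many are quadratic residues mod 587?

2

(94/587) = -1 → non-residue.
(194/587) = +1 → QR.
(492/587) = -1 → non-residue.
(543/587) = +1 → QR.
Total quadratic residues among the 4: 2.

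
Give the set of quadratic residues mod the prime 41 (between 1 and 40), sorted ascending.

Square k = 1,…,20 (k and 41−k give the same square):
1²=1, 2²=4, 3²=9, 4²=16, 5²=25, 6²=36, 7²≡8, 8²≡23, 9²≡40, 10²≡18, 11²≡39, 12²≡21, 13²≡5, 14²≡32, 15²≡20, 16²≡10, 17²≡2, 18²≡37, 19²≡33, 20²≡31 (mod 41).
So the quadratic residues mod 41 are {1, 2, 4, 5, 8, 9, 10, 16, 18, 20, 21, 23, 25, 31, 32, 33, 36, 37, 39, 40}.

1,2,4,5,8,9,10,16,18,20,21,23,25,31,32,33,36,37,39,40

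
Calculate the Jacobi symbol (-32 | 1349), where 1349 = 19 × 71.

First reduce: -32 ≡ 1317 (mod 1349).
Reciprocity: 1317 ≡ 1 and 1349 ≡ 1 (mod 4), so (1317/1349) = +(1349/1317).
Reduce top mod 1317: now compute (32/1317).
Pull out 2^5: since 1317 ≡ 5 (mod 8), (2/1317) = -1, so (2/1317)^5 = -1.
Reached (1/1317) = 1. Collecting the sign flips along the way, the symbol is -1.

-1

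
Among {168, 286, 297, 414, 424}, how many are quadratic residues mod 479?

3

(168/479) = +1 → QR.
(286/479) = -1 → non-residue.
(297/479) = +1 → QR.
(414/479) = +1 → QR.
(424/479) = -1 → non-residue.
Total quadratic residues among the 5: 3.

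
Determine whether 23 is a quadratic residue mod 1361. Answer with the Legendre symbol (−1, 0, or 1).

Reciprocity: 23 ≡ 3 and 1361 ≡ 1 (mod 4), so (23/1361) = +(1361/23).
Reduce top mod 23: now compute (4/23).
Pull out 2^2: since 23 ≡ 7 (mod 8), (2/23) = +1, so (2/23)^2 = +1.
Reached (1/23) = 1. Collecting the sign flips along the way, the symbol is +1.

1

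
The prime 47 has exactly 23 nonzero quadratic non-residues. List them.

5 10 11 13 15 19 20 22 23 26 29 30 31 33 35 38 39 40 41 43 44 45 46

Square k = 1,…,23 (k and 47−k give the same square):
1²=1, 2²=4, 3²=9, 4²=16, 5²=25, 6²=36, 7²≡2, 8²≡17, 9²≡34, 10²≡6, 11²≡27, 12²≡3, 13²≡28, 14²≡8, 15²≡37, 16²≡21, 17²≡7, 18²≡42, 19²≡32, 20²≡24, 21²≡18, 22²≡14, 23²≡12 (mod 47).
The residues are {1, 2, 3, 4, 6, 7, 8, 9, 12, 14, 16, 17, 18, 21, 24, 25, 27, 28, 32, 34, 36, 37, 42}; the non-residues are the remaining 23 nonzero classes.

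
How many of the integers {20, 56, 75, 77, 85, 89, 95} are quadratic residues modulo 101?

(20/101) = +1 → QR.
(56/101) = +1 → QR.
(75/101) = -1 → non-residue.
(77/101) = +1 → QR.
(85/101) = +1 → QR.
(89/101) = -1 → non-residue.
(95/101) = +1 → QR.
Total quadratic residues among the 7: 5.

5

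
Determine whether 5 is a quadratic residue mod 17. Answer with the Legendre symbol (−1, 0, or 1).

Reciprocity: 5 ≡ 1 and 17 ≡ 1 (mod 4), so (5/17) = +(17/5).
Reduce top mod 5: now compute (2/5).
Pull out 2: since 5 ≡ 5 (mod 8), (2/5) = -1.
Reached (1/5) = 1. Collecting the sign flips along the way, the symbol is -1.

-1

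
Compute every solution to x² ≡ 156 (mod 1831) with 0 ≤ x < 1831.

Since 1831 ≡ 3 (mod 4), a square root of 156 is 156^((1831+1)/4) = 156^458 mod 1831.
Repeated squaring: 156^2≡533, 156^4≡284, 156^8≡92, 156^16≡1140, 156^32≡1421, 156^64≡1479, 156^128≡1227, 156^256≡447 (mod 1831).
156^458 = 156^(256+128+64+8+2) ≡ 210 (mod 1831).
Check: 210² = 44100 ≡ 156 (mod 1831). The two roots are 210 and 1621.

210, 1621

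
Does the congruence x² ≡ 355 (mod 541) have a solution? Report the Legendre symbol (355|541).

-1

Reciprocity: 355 ≡ 3 and 541 ≡ 1 (mod 4), so (355/541) = +(541/355).
Reduce top mod 355: now compute (186/355).
Pull out 2: since 355 ≡ 3 (mod 8), (2/355) = -1.
Reciprocity: 93 ≡ 1 and 355 ≡ 3 (mod 4), so (93/355) = +(355/93).
Reduce top mod 93: now compute (76/93).
Pull out 2^2: since 93 ≡ 5 (mod 8), (2/93) = -1, so (2/93)^2 = +1.
Reciprocity: 19 ≡ 3 and 93 ≡ 1 (mod 4), so (19/93) = +(93/19).
Reduce top mod 19: now compute (17/19).
Reciprocity: 17 ≡ 1 and 19 ≡ 3 (mod 4), so (17/19) = +(19/17).
Reduce top mod 17: now compute (2/17).
Pull out 2: since 17 ≡ 1 (mod 8), (2/17) = +1.
Reached (1/17) = 1. Collecting the sign flips along the way, the symbol is -1.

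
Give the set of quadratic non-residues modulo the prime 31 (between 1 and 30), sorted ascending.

Square k = 1,…,15 (k and 31−k give the same square):
1²=1, 2²=4, 3²=9, 4²=16, 5²=25, 6²≡5, 7²≡18, 8²≡2, 9²≡19, 10²≡7, 11²≡28, 12²≡20, 13²≡14, 14²≡10, 15²≡8 (mod 31).
The residues are {1, 2, 4, 5, 7, 8, 9, 10, 14, 16, 18, 19, 20, 25, 28}; the non-residues are the remaining 15 nonzero classes.

3, 6, 11, 12, 13, 15, 17, 21, 22, 23, 24, 26, 27, 29, 30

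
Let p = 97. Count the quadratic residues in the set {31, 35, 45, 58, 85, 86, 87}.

(31/97) = +1 → QR.
(35/97) = +1 → QR.
(45/97) = -1 → non-residue.
(58/97) = -1 → non-residue.
(85/97) = +1 → QR.
(86/97) = +1 → QR.
(87/97) = -1 → non-residue.
Total quadratic residues among the 7: 4.

4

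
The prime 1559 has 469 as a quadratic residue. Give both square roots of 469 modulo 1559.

Since 1559 ≡ 3 (mod 4), a square root of 469 is 469^((1559+1)/4) = 469^390 mod 1559.
Repeated squaring: 469^2≡142, 469^4≡1456, 469^8≡1255, 469^16≡435, 469^32≡586, 469^64≡416, 469^128≡7, 469^256≡49 (mod 1559).
469^390 = 469^(256+128+4+2) ≡ 144 (mod 1559).
Check: 144² = 20736 ≡ 469 (mod 1559). The two roots are 144 and 1415.

144, 1415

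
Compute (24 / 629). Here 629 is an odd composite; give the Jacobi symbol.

1

Pull out 2^3: since 629 ≡ 5 (mod 8), (2/629) = -1, so (2/629)^3 = -1.
Reciprocity: 3 ≡ 3 and 629 ≡ 1 (mod 4), so (3/629) = +(629/3).
Reduce top mod 3: now compute (2/3).
Pull out 2: since 3 ≡ 3 (mod 8), (2/3) = -1.
Reached (1/3) = 1. Collecting the sign flips along the way, the symbol is +1.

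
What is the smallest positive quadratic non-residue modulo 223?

3

(2/223) = +1, so 2 is a residue.
(3/223) = −1, so 3 is the smallest positive non-residue mod 223.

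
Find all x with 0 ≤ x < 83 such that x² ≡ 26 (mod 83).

21, 62

Since 83 ≡ 3 (mod 4), a square root of 26 is 26^((83+1)/4) = 26^21 mod 83.
Repeated squaring: 26^2≡12, 26^4≡61, 26^8≡69, 26^16≡30 (mod 83).
26^21 = 26^(16+4+1) ≡ 21 (mod 83).
Check: 21² = 441 ≡ 26 (mod 83). The two roots are 21 and 62.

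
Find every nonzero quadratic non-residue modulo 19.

Square k = 1,…,9 (k and 19−k give the same square):
1²=1, 2²=4, 3²=9, 4²=16, 5²≡6, 6²≡17, 7²≡11, 8²≡7, 9²≡5 (mod 19).
The residues are {1, 4, 5, 6, 7, 9, 11, 16, 17}; the non-residues are the remaining 9 nonzero classes.

2,3,8,10,12,13,14,15,18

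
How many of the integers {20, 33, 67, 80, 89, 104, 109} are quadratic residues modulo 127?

1

(20/127) = -1 → non-residue.
(33/127) = -1 → non-residue.
(67/127) = -1 → non-residue.
(80/127) = -1 → non-residue.
(89/127) = -1 → non-residue.
(104/127) = +1 → QR.
(109/127) = -1 → non-residue.
Total quadratic residues among the 7: 1.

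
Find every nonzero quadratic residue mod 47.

Square k = 1,…,23 (k and 47−k give the same square):
1²=1, 2²=4, 3²=9, 4²=16, 5²=25, 6²=36, 7²≡2, 8²≡17, 9²≡34, 10²≡6, 11²≡27, 12²≡3, 13²≡28, 14²≡8, 15²≡37, 16²≡21, 17²≡7, 18²≡42, 19²≡32, 20²≡24, 21²≡18, 22²≡14, 23²≡12 (mod 47).
So the quadratic residues mod 47 are {1, 2, 3, 4, 6, 7, 8, 9, 12, 14, 16, 17, 18, 21, 24, 25, 27, 28, 32, 34, 36, 37, 42}.

1,2,3,4,6,7,8,9,12,14,16,17,18,21,24,25,27,28,32,34,36,37,42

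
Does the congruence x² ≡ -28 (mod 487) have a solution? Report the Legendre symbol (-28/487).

1

First reduce: -28 ≡ 459 (mod 487).
Reciprocity: 459 ≡ 3 and 487 ≡ 3 (mod 4), so (459/487) = −(487/459).
Reduce top mod 459: now compute (28/459).
Pull out 2^2: since 459 ≡ 3 (mod 8), (2/459) = -1, so (2/459)^2 = +1.
Reciprocity: 7 ≡ 3 and 459 ≡ 3 (mod 4), so (7/459) = −(459/7).
Reduce top mod 7: now compute (4/7).
Pull out 2^2: since 7 ≡ 7 (mod 8), (2/7) = +1, so (2/7)^2 = +1.
Reached (1/7) = 1. Collecting the sign flips along the way, the symbol is +1.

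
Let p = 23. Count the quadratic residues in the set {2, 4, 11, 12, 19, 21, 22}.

(2/23) = +1 → QR.
(4/23) = +1 → QR.
(11/23) = -1 → non-residue.
(12/23) = +1 → QR.
(19/23) = -1 → non-residue.
(21/23) = -1 → non-residue.
(22/23) = -1 → non-residue.
Total quadratic residues among the 7: 3.

3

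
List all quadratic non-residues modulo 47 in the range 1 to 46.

5, 10, 11, 13, 15, 19, 20, 22, 23, 26, 29, 30, 31, 33, 35, 38, 39, 40, 41, 43, 44, 45, 46

Square k = 1,…,23 (k and 47−k give the same square):
1²=1, 2²=4, 3²=9, 4²=16, 5²=25, 6²=36, 7²≡2, 8²≡17, 9²≡34, 10²≡6, 11²≡27, 12²≡3, 13²≡28, 14²≡8, 15²≡37, 16²≡21, 17²≡7, 18²≡42, 19²≡32, 20²≡24, 21²≡18, 22²≡14, 23²≡12 (mod 47).
The residues are {1, 2, 3, 4, 6, 7, 8, 9, 12, 14, 16, 17, 18, 21, 24, 25, 27, 28, 32, 34, 36, 37, 42}; the non-residues are the remaining 23 nonzero classes.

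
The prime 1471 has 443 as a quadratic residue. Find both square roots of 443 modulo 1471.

608, 863

Since 1471 ≡ 3 (mod 4), a square root of 443 is 443^((1471+1)/4) = 443^368 mod 1471.
Repeated squaring: 443^2≡606, 443^4≡957, 443^8≡887, 443^16≡1255, 443^32≡1055, 443^64≡949, 443^128≡349, 443^256≡1179 (mod 1471).
443^368 = 443^(256+64+32+16) ≡ 608 (mod 1471).
Check: 608² = 369664 ≡ 443 (mod 1471). The two roots are 608 and 863.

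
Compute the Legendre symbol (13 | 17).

Euler's criterion: (13/17) ≡ 13^8 (mod 17).
13^2 ≡ 16 (mod 17)
13^4 ≡ 1 (mod 17)
13^8 ≡ 1 (mod 17)
13^8 = 13^(8) ≡ 1 (mod 17).
Result is 1, so (13/17) = 1.

1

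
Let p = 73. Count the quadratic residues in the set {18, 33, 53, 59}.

(18/73) = +1 → QR.
(33/73) = -1 → non-residue.
(53/73) = -1 → non-residue.
(59/73) = -1 → non-residue.
Total quadratic residues among the 4: 1.

1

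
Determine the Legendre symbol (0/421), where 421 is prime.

Top reduces to 0: gcd > 1, so the symbol is 0.

0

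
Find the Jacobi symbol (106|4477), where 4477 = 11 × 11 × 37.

-1

Pull out 2: since 4477 ≡ 5 (mod 8), (2/4477) = -1.
Reciprocity: 53 ≡ 1 and 4477 ≡ 1 (mod 4), so (53/4477) = +(4477/53).
Reduce top mod 53: now compute (25/53).
Reciprocity: 25 ≡ 1 and 53 ≡ 1 (mod 4), so (25/53) = +(53/25).
Reduce top mod 25: now compute (3/25).
Reciprocity: 3 ≡ 3 and 25 ≡ 1 (mod 4), so (3/25) = +(25/3).
Reduce top mod 3: now compute (1/3).
Reached (1/3) = 1. Collecting the sign flips along the way, the symbol is -1.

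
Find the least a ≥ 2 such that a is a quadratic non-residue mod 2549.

(2/2549) = −1, so 2 is the smallest positive non-residue mod 2549.

2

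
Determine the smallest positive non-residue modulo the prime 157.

(2/157) = −1, so 2 is the smallest positive non-residue mod 157.

2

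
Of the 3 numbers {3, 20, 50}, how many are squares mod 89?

2

(3/89) = -1 → non-residue.
(20/89) = +1 → QR.
(50/89) = +1 → QR.
Total quadratic residues among the 3: 2.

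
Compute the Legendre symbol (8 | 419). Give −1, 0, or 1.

Euler's criterion: (8/419) ≡ 8^209 (mod 419).
8^2 ≡ 64 (mod 419)
8^4 ≡ 325 (mod 419)
8^8 ≡ 37 (mod 419)
8^16 ≡ 112 (mod 419)
8^32 ≡ 393 (mod 419)
8^64 ≡ 257 (mod 419)
8^128 ≡ 266 (mod 419)
8^209 = 8^(128+64+16+1) ≡ 418 (mod 419).
Result is 418 ≡ −1, so (8/419) = −1.

-1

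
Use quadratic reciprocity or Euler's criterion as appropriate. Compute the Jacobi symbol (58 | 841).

0

Pull out 2: since 841 ≡ 1 (mod 8), (2/841) = +1.
Reciprocity: 29 ≡ 1 and 841 ≡ 1 (mod 4), so (29/841) = +(841/29).
Reduce top mod 29: now compute (0/29).
Top reduces to 0: gcd > 1, so the symbol is 0.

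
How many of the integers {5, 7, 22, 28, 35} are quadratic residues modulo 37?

2

(5/37) = -1 → non-residue.
(7/37) = +1 → QR.
(22/37) = -1 → non-residue.
(28/37) = +1 → QR.
(35/37) = -1 → non-residue.
Total quadratic residues among the 5: 2.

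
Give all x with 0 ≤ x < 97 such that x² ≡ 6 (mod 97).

43, 54

97 ≡ 1 (mod 4), so we find a root by search.
Trying successive values, 43² = 1849 ≡ 6 (mod 97). The other root is 97 − 43 = 54.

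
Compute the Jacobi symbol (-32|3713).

1

First reduce: -32 ≡ 3681 (mod 3713).
Reciprocity: 3681 ≡ 1 and 3713 ≡ 1 (mod 4), so (3681/3713) = +(3713/3681).
Reduce top mod 3681: now compute (32/3681).
Pull out 2^5: since 3681 ≡ 1 (mod 8), (2/3681) = +1, so (2/3681)^5 = +1.
Reached (1/3681) = 1. Collecting the sign flips along the way, the symbol is +1.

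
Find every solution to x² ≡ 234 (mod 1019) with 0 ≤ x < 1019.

73, 946

Since 1019 ≡ 3 (mod 4), a square root of 234 is 234^((1019+1)/4) = 234^255 mod 1019.
Repeated squaring: 234^2≡749, 234^4≡551, 234^8≡958, 234^16≡664, 234^32≡688, 234^64≡528, 234^128≡597 (mod 1019).
234^255 = 234^(128+64+32+16+8+4+2+1) ≡ 73 (mod 1019).
Check: 73² = 5329 ≡ 234 (mod 1019). The two roots are 73 and 946.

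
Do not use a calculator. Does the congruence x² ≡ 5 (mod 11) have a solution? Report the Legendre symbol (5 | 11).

1

Euler's criterion: (5/11) ≡ 5^5 (mod 11).
5^2 ≡ 3 (mod 11)
5^4 ≡ 9 (mod 11)
5^5 = 5^(4+1) ≡ 1 (mod 11).
Result is 1, so (5/11) = 1.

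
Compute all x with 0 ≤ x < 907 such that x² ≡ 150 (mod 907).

354, 553

Since 907 ≡ 3 (mod 4), a square root of 150 is 150^((907+1)/4) = 150^227 mod 907.
Repeated squaring: 150^2≡732, 150^4≡694, 150^8≡19, 150^16≡361, 150^32≡620, 150^64≡739, 150^128≡107 (mod 907).
150^227 = 150^(128+64+32+2+1) ≡ 553 (mod 907).
Check: 553² = 305809 ≡ 150 (mod 907). The two roots are 354 and 553.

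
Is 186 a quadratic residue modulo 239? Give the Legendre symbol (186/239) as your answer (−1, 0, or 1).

1

Pull out 2: since 239 ≡ 7 (mod 8), (2/239) = +1.
Reciprocity: 93 ≡ 1 and 239 ≡ 3 (mod 4), so (93/239) = +(239/93).
Reduce top mod 93: now compute (53/93).
Reciprocity: 53 ≡ 1 and 93 ≡ 1 (mod 4), so (53/93) = +(93/53).
Reduce top mod 53: now compute (40/53).
Pull out 2^3: since 53 ≡ 5 (mod 8), (2/53) = -1, so (2/53)^3 = -1.
Reciprocity: 5 ≡ 1 and 53 ≡ 1 (mod 4), so (5/53) = +(53/5).
Reduce top mod 5: now compute (3/5).
Reciprocity: 3 ≡ 3 and 5 ≡ 1 (mod 4), so (3/5) = +(5/3).
Reduce top mod 3: now compute (2/3).
Pull out 2: since 3 ≡ 3 (mod 8), (2/3) = -1.
Reached (1/3) = 1. Collecting the sign flips along the way, the symbol is +1.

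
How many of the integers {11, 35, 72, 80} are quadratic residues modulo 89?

(11/89) = +1 → QR.
(35/89) = -1 → non-residue.
(72/89) = +1 → QR.
(80/89) = +1 → QR.
Total quadratic residues among the 4: 3.

3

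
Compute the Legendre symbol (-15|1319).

-1

First reduce: -15 ≡ 1304 (mod 1319).
Pull out 2^3: since 1319 ≡ 7 (mod 8), (2/1319) = +1, so (2/1319)^3 = +1.
Reciprocity: 163 ≡ 3 and 1319 ≡ 3 (mod 4), so (163/1319) = −(1319/163).
Reduce top mod 163: now compute (15/163).
Reciprocity: 15 ≡ 3 and 163 ≡ 3 (mod 4), so (15/163) = −(163/15).
Reduce top mod 15: now compute (13/15).
Reciprocity: 13 ≡ 1 and 15 ≡ 3 (mod 4), so (13/15) = +(15/13).
Reduce top mod 13: now compute (2/13).
Pull out 2: since 13 ≡ 5 (mod 8), (2/13) = -1.
Reached (1/13) = 1. Collecting the sign flips along the way, the symbol is -1.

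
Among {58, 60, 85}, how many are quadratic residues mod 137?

1

(58/137) = -1 → non-residue.
(60/137) = +1 → QR.
(85/137) = -1 → non-residue.
Total quadratic residues among the 3: 1.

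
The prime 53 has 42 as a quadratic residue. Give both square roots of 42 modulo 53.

53 ≡ 1 (mod 4), so we find a root by search.
Trying successive values, 25² = 625 ≡ 42 (mod 53). The other root is 53 − 25 = 28.

25, 28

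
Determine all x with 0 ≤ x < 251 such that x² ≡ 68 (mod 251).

Since 251 ≡ 3 (mod 4), a square root of 68 is 68^((251+1)/4) = 68^63 mod 251.
Repeated squaring: 68^2≡106, 68^4≡192, 68^8≡218, 68^16≡85, 68^32≡197 (mod 251).
68^63 = 68^(32+16+8+4+2+1) ≡ 161 (mod 251).
Check: 161² = 25921 ≡ 68 (mod 251). The two roots are 90 and 161.

90, 161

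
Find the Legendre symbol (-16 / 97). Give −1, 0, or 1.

First reduce: -16 ≡ 81 (mod 97).
Reciprocity: 81 ≡ 1 and 97 ≡ 1 (mod 4), so (81/97) = +(97/81).
Reduce top mod 81: now compute (16/81).
Pull out 2^4: since 81 ≡ 1 (mod 8), (2/81) = +1, so (2/81)^4 = +1.
Reached (1/81) = 1. Collecting the sign flips along the way, the symbol is +1.

1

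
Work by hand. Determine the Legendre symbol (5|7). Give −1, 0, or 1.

Reciprocity: 5 ≡ 1 and 7 ≡ 3 (mod 4), so (5/7) = +(7/5).
Reduce top mod 5: now compute (2/5).
Pull out 2: since 5 ≡ 5 (mod 8), (2/5) = -1.
Reached (1/5) = 1. Collecting the sign flips along the way, the symbol is -1.

-1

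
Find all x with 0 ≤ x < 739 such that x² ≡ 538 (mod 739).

Since 739 ≡ 3 (mod 4), a square root of 538 is 538^((739+1)/4) = 538^185 mod 739.
Repeated squaring: 538^2≡495, 538^4≡416, 538^8≡130, 538^16≡642, 538^32≡541, 538^64≡37, 538^128≡630 (mod 739).
538^185 = 538^(128+32+16+8+1) ≡ 227 (mod 739).
Check: 227² = 51529 ≡ 538 (mod 739). The two roots are 227 and 512.

227, 512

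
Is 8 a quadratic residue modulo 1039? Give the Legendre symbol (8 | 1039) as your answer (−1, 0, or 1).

Pull out 2^3: since 1039 ≡ 7 (mod 8), (2/1039) = +1, so (2/1039)^3 = +1.
Reached (1/1039) = 1. Collecting the sign flips along the way, the symbol is +1.

1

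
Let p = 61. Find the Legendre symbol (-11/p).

First reduce: -11 ≡ 50 (mod 61).
Pull out 2: since 61 ≡ 5 (mod 8), (2/61) = -1.
Reciprocity: 25 ≡ 1 and 61 ≡ 1 (mod 4), so (25/61) = +(61/25).
Reduce top mod 25: now compute (11/25).
Reciprocity: 11 ≡ 3 and 25 ≡ 1 (mod 4), so (11/25) = +(25/11).
Reduce top mod 11: now compute (3/11).
Reciprocity: 3 ≡ 3 and 11 ≡ 3 (mod 4), so (3/11) = −(11/3).
Reduce top mod 3: now compute (2/3).
Pull out 2: since 3 ≡ 3 (mod 8), (2/3) = -1.
Reached (1/3) = 1. Collecting the sign flips along the way, the symbol is -1.

-1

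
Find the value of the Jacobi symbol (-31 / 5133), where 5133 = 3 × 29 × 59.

1

First reduce: -31 ≡ 5102 (mod 5133).
Pull out 2: since 5133 ≡ 5 (mod 8), (2/5133) = -1.
Reciprocity: 2551 ≡ 3 and 5133 ≡ 1 (mod 4), so (2551/5133) = +(5133/2551).
Reduce top mod 2551: now compute (31/2551).
Reciprocity: 31 ≡ 3 and 2551 ≡ 3 (mod 4), so (31/2551) = −(2551/31).
Reduce top mod 31: now compute (9/31).
Reciprocity: 9 ≡ 1 and 31 ≡ 3 (mod 4), so (9/31) = +(31/9).
Reduce top mod 9: now compute (4/9).
Pull out 2^2: since 9 ≡ 1 (mod 8), (2/9) = +1, so (2/9)^2 = +1.
Reached (1/9) = 1. Collecting the sign flips along the way, the symbol is +1.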